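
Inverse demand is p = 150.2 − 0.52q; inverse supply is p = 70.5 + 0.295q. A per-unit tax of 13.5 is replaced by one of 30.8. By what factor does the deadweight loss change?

5.205

Competitive equilibrium: 150.2 − 0.52q = 70.5 + 0.295q → q* = 97.7914, p* = 99.3485.
For a per-unit tax t: Δq = t/0.815, so DWL = ½·t·(t/0.815) = t²/1.63.
At t = 13.5: DWL = 111.810. At t = 30.8: DWL = 581.988.
Ratio = (30.8/13.5)² = 5.205.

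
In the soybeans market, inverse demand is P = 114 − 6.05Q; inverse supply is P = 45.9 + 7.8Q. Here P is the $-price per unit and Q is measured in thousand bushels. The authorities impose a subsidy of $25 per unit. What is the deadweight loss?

$22.56 thousand

Competitive equilibrium: 114 − 6.05Q = 45.9 + 7.8Q → Q* = 4.917, P* = 84.2523.
The subsidy lowers effective supply by 25: P = 20.9 + 7.8Q.
New quantity: 114 − 6.05Q = 20.9 + 7.8Q → Q' = 6.722.
Overproduction ΔQ = 6.722 − 4.917 = 1.805; wedge = subsidy = 25.
The triangle = ½ × 1.805 × 25 = $22.56 thousand.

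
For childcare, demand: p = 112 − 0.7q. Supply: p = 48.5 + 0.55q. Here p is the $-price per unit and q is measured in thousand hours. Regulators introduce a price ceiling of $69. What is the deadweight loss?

$114.37 thousand

Competitive equilibrium: 112 − 0.7q = 48.5 + 0.55q → q* = 50.8, p* = 76.44.
At the ceiling p = 69, quantity supplied = (69 − 48.5)/0.55 = 37.2727.
Willingness to pay at q' = 37.2727: 112 − 0.7·37.2727 = 85.9091.
Δq = 50.8 − 37.2727 = 13.5273; wedge = 85.9091 − 69 = 16.9091.
Deadweight loss = ½ × 13.5273 × 16.9091 = $114.37 thousand.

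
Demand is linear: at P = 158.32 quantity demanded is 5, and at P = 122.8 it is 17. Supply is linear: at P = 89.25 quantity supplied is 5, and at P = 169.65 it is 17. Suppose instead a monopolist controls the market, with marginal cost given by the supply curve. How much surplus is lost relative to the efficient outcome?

39.23

Demand slope = (122.8 − 158.32)/(17 − 5) = −2.96, so P = 173.12 − 2.96Q.
Supply slope = (169.65 − 89.25)/(17 − 5) = 6.7, so P = 55.75 + 6.7Q.
Competitive equilibrium: 173.12 − 2.96Q = 55.75 + 6.7Q → Q* = 12.1501, P* = 137.1557.
Marginal revenue: MR = 173.12 − 5.92Q. Set MR = MC: 173.12 − 5.92Q = 55.75 + 6.7Q → Q_m = 9.3003.
Price P_m = 173.12 − 2.96·9.3003 = 145.5911; MC(Q_m) = 55.75 + 6.7·9.3003 = 118.062.
Competitive Q* = 12.1501, so ΔQ = 2.8498; wedge = 145.5911 − 118.062 = 27.5291.
DWL = ½ × 2.8498 × 27.5291 = 39.23.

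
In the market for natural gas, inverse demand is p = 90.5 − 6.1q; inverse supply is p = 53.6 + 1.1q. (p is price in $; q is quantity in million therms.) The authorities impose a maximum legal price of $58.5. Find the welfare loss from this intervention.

Competitive equilibrium: 90.5 − 6.1q = 53.6 + 1.1q → q* = 5.125, p* = 59.2375.
At the ceiling p = 58.5, quantity supplied = (58.5 − 53.6)/1.1 = 4.4545.
Willingness to pay at q' = 4.4545: 90.5 − 6.1·4.4545 = 63.3276.
Δq = 5.125 − 4.4545 = 0.6705; wedge = 63.3276 − 58.5 = 4.8276.
Deadweight loss = ½ × 0.6705 × 4.8276 = $1.62 million.

$1.62 million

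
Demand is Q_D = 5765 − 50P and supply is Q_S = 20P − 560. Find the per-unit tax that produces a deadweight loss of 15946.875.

In inverse form: demand P = 115.3 − 0.02Q, supply P = 28 + 0.05Q.
Competitive equilibrium: 115.3 − 0.02Q = 28 + 0.05Q → Q* = 1247.1429, P* = 90.3571.
A tax t gives ΔQ = t/0.07 and wedge t, so DWL = t²/0.14.
t²/0.14 = 15946.875 → t² = 2232.5625 → t = 47.25.

47.25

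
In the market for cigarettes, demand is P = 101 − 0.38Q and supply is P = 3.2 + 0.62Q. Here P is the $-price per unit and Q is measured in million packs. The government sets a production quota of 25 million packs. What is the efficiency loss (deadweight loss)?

Competitive equilibrium: 101 − 0.38Q = 3.2 + 0.62Q → Q* = 97.8, P* = 63.836.
At Q = 25: demand price = 101 − 0.38·25 = 91.5; supply price = 3.2 + 0.62·25 = 18.7.
ΔQ = 97.8 − 25 = 72.8; wedge = 91.5 − 18.7 = 72.8.
The triangle = ½ × 72.8 × 72.8 = $2649.92 million.

$2649.92 million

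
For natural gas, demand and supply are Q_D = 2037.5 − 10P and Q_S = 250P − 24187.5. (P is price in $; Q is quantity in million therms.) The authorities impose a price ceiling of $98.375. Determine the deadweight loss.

In inverse form: demand P = 203.75 − 0.1Q, supply P = 96.75 + 0.004Q.
Competitive equilibrium: 203.75 − 0.1Q = 96.75 + 0.004Q → Q* = 1028.8462, P* = 100.8654.
At the ceiling P = 98.375, quantity supplied = (98.375 − 96.75)/0.004 = 406.25.
Willingness to pay at Q' = 406.25: 203.75 − 0.1·406.25 = 163.125.
ΔQ = 1028.8462 − 406.25 = 622.5962; wedge = 163.125 − 98.375 = 64.75.
Deadweight loss = ½ × 622.5962 × 64.75 = $20156.55 million.

$20156.55 million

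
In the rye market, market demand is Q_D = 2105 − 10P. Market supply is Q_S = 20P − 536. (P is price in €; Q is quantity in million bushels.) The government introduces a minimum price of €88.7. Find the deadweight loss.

In inverse form: demand P = 210.5 − 0.1Q, supply P = 26.8 + 0.05Q.
Competitive equilibrium: 210.5 − 0.1Q = 26.8 + 0.05Q → Q* = 1224.6667, P* = 88.0333.
At the floor P = 88.7, quantity demanded = (210.5 − 88.7)/0.1 = 1218.
Sellers' marginal cost at Q' = 1218: 26.8 + 0.05·1218 = 87.7.
ΔQ = 1224.6667 − 1218 = 6.6667; wedge = 88.7 − 87.7 = 1.
The triangle = ½ × 6.6667 × 1 = €3.33 million.

€3.33 million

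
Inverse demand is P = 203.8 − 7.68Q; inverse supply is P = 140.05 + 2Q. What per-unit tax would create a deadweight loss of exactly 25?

22

Competitive equilibrium: 203.8 − 7.68Q = 140.05 + 2Q → Q* = 6.5857, P* = 153.2215.
A tax t gives ΔQ = t/9.68 and wedge t, so DWL = t²/19.36.
t²/19.36 = 25 → t² = 484 → t = 22.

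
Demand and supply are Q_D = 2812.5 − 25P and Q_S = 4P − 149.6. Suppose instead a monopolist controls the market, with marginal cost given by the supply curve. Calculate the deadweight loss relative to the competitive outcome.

142.87

In inverse form: demand P = 112.5 − 0.04Q, supply P = 37.4 + 0.25Q.
Competitive equilibrium: 112.5 − 0.04Q = 37.4 + 0.25Q → Q* = 258.9655, P* = 102.1414.
Marginal revenue: MR = 112.5 − 0.08Q. Set MR = MC: 112.5 − 0.08Q = 37.4 + 0.25Q → Q_m = 227.5758.
Price P_m = 112.5 − 0.04·227.5758 = 103.397; MC(Q_m) = 37.4 + 0.25·227.5758 = 94.294.
Competitive Q* = 258.9655, so ΔQ = 31.3897; wedge = 103.397 − 94.294 = 9.103.
The triangle = ½ × 31.3897 × 9.103 = 142.87.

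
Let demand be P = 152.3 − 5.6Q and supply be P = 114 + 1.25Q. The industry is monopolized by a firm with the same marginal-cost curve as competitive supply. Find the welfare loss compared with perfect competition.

21.66

Competitive equilibrium: 152.3 − 5.6Q = 114 + 1.25Q → Q* = 5.5912, P* = 120.9891.
Marginal revenue: MR = 152.3 − 11.2Q. Set MR = MC: 152.3 − 11.2Q = 114 + 1.25Q → Q_m = 3.0763.
Price P_m = 152.3 − 5.6·3.0763 = 135.0727; MC(Q_m) = 114 + 1.25·3.0763 = 117.8454.
Competitive Q* = 5.5912, so ΔQ = 2.5149; wedge = 135.0727 − 117.8454 = 17.2273.
The triangle = ½ × 2.5149 × 17.2273 = 21.66.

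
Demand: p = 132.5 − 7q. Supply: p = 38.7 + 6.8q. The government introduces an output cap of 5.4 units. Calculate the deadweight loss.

13.47

Competitive equilibrium: 132.5 − 7q = 38.7 + 6.8q → q* = 6.7971, p* = 84.9203.
At q = 5.4: demand price = 132.5 − 7·5.4 = 94.7; supply price = 38.7 + 6.8·5.4 = 75.42.
Δq = 6.7971 − 5.4 = 1.3971; wedge = 94.7 − 75.42 = 19.28.
The triangle = ½ × 1.3971 × 19.28 = 13.47.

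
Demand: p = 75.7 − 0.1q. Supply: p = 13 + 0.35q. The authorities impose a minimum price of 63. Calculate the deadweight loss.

34.225

Competitive equilibrium: 75.7 − 0.1q = 13 + 0.35q → q* = 139.3333, p* = 61.7667.
At the floor p = 63, quantity demanded = (75.7 − 63)/0.1 = 127.
Sellers' marginal cost at q' = 127: 13 + 0.35·127 = 57.45.
Δq = 139.3333 − 127 = 12.3333; wedge = 63 − 57.45 = 5.55.
Welfare loss = ½ × 12.3333 × 5.55 = 34.225.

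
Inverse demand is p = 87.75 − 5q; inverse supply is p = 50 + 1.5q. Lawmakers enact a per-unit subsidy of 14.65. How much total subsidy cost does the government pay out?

118.10

Competitive equilibrium: 87.75 − 5q = 50 + 1.5q → q* = 5.8077, p* = 58.7115.
The subsidy lowers effective supply by 14.65: p = 35.35 + 1.5q.
New quantity: 87.75 − 5q = 35.35 + 1.5q → q' = 8.0615.
Total subsidy cost = 14.65 × 8.0615 = 118.10.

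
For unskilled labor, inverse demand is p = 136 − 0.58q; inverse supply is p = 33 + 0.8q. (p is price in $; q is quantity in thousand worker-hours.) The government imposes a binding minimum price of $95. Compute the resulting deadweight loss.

$10.75 thousand

Competitive equilibrium: 136 − 0.58q = 33 + 0.8q → q* = 74.6377, p* = 92.7101.
At the floor p = 95, quantity demanded = (136 − 95)/0.58 = 70.6897.
Sellers' marginal cost at q' = 70.6897: 33 + 0.8·70.6897 = 89.5518.
Δq = 74.6377 − 70.6897 = 3.948; wedge = 95 − 89.5518 = 5.4482.
Welfare loss = ½ × 3.948 × 5.4482 = $10.75 thousand.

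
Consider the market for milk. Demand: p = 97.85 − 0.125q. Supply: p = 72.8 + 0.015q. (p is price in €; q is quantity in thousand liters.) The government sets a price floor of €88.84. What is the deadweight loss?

Competitive equilibrium: 97.85 − 0.125q = 72.8 + 0.015q → q* = 178.9286, p* = 75.4839.
At the floor p = 88.84, quantity demanded = (97.85 − 88.84)/0.125 = 72.08.
Sellers' marginal cost at q' = 72.08: 72.8 + 0.015·72.08 = 73.8812.
Δq = 178.9286 − 72.08 = 106.8486; wedge = 88.84 − 73.8812 = 14.9588.
DWL = ½ × 106.8486 × 14.9588 = €799.16 thousand.

€799.16 thousand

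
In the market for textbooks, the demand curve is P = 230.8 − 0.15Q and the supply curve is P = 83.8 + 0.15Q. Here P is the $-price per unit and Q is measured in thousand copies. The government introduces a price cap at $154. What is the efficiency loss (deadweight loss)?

$72.60 thousand

Competitive equilibrium: 230.8 − 0.15Q = 83.8 + 0.15Q → Q* = 490, P* = 157.3.
At the ceiling P = 154, quantity supplied = (154 − 83.8)/0.15 = 468.
Willingness to pay at Q' = 468: 230.8 − 0.15·468 = 160.6.
ΔQ = 490 − 468 = 22; wedge = 160.6 − 154 = 6.6.
Welfare loss = ½ × 22 × 6.6 = $72.60 thousand.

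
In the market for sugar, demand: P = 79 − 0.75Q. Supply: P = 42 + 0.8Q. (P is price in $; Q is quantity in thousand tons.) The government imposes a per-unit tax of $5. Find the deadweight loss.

Competitive equilibrium: 79 − 0.75Q = 42 + 0.8Q → Q* = 23.871, P* = 61.0968.
With the tax, the buyer price exceeds the seller price by 5: (79 − 0.75Q) − (42 + 0.8Q) = 5 → Q' = 20.6452.
ΔQ = 23.871 − 20.6452 = 3.2258; the wedge equals the tax, 5.
Welfare loss = ½ × 3.2258 × 5 = $8.06 thousand.

$8.06 thousand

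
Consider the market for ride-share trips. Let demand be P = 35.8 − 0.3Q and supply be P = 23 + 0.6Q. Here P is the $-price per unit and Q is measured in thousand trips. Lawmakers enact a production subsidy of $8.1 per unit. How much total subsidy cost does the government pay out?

Competitive equilibrium: 35.8 − 0.3Q = 23 + 0.6Q → Q* = 14.2222, P* = 31.5333.
The subsidy lowers effective supply by 8.1: P = 14.9 + 0.6Q.
New quantity: 35.8 − 0.3Q = 14.9 + 0.6Q → Q' = 23.2222.
Total subsidy cost = 8.1 × 23.2222 = $188.10 thousand.

$188.10 thousand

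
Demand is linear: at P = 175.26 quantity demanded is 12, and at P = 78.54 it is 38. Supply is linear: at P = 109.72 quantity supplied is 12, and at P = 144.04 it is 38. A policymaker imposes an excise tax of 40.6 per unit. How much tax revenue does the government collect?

Demand slope = (78.54 − 175.26)/(38 − 12) = −3.72, so P = 219.9 − 3.72Q.
Supply slope = (144.04 − 109.72)/(38 − 12) = 1.32, so P = 93.88 + 1.32Q.
Competitive equilibrium: 219.9 − 3.72Q = 93.88 + 1.32Q → Q* = 25.004, P* = 126.8852.
With the tax, the buyer price exceeds the seller price by 40.6: (219.9 − 3.72Q) − (93.88 + 1.32Q) = 40.6 → Q' = 16.9484.
Tax revenue = 40.6 × 16.9484 = 688.11.

688.11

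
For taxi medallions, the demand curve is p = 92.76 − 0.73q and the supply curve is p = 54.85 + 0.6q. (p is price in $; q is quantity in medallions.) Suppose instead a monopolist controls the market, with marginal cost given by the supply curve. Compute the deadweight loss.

$67.85

Competitive equilibrium: 92.76 − 0.73q = 54.85 + 0.6q → q* = 28.5038, p* = 71.9523.
Marginal revenue: MR = 92.76 − 1.46q. Set MR = MC: 92.76 − 1.46q = 54.85 + 0.6q → q_m = 18.4029.
Price p_m = 92.76 − 0.73·18.4029 = 79.3259; MC(q_m) = 54.85 + 0.6·18.4029 = 65.8917.
Competitive q* = 28.5038, so Δq = 10.1009; wedge = 79.3259 − 65.8917 = 13.4342.
The triangle = ½ × 10.1009 × 13.4342 = $67.85.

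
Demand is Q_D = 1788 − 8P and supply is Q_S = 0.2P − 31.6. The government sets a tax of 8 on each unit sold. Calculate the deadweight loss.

In inverse form: demand P = 223.5 − 0.125Q, supply P = 158 + 5Q.
Competitive equilibrium: 223.5 − 0.125Q = 158 + 5Q → Q* = 12.7805, P* = 221.9024.
With the tax, the buyer price exceeds the seller price by 8: (223.5 − 0.125Q) − (158 + 5Q) = 8 → Q' = 11.2195.
ΔQ = 12.7805 − 11.2195 = 1.561; the wedge equals the tax, 8.
Deadweight loss = ½ × 1.561 × 8 = 6.24.

6.24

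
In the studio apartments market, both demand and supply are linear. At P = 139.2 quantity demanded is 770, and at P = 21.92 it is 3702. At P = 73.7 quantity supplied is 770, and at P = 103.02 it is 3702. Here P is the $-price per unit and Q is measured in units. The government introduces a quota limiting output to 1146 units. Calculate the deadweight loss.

$21808.90

Demand slope = (21.92 − 139.2)/(3702 − 770) = −0.04, so P = 170 − 0.04Q.
Supply slope = (103.02 − 73.7)/(3702 − 770) = 0.01, so P = 66 + 0.01Q.
Competitive equilibrium: 170 − 0.04Q = 66 + 0.01Q → Q* = 2080, P* = 86.8.
At Q = 1146: demand price = 170 − 0.04·1146 = 124.16; supply price = 66 + 0.01·1146 = 77.46.
ΔQ = 2080 − 1146 = 934; wedge = 124.16 − 77.46 = 46.7.
The triangle = ½ × 934 × 46.7 = $21808.90.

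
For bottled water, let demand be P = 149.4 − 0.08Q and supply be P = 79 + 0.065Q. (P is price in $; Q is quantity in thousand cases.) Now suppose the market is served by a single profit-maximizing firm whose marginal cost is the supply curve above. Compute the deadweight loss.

Competitive equilibrium: 149.4 − 0.08Q = 79 + 0.065Q → Q* = 485.5172, P* = 110.5586.
Marginal revenue: MR = 149.4 − 0.16Q. Set MR = MC: 149.4 − 0.16Q = 79 + 0.065Q → Q_m = 312.8889.
Price P_m = 149.4 − 0.08·312.8889 = 124.3689; MC(Q_m) = 79 + 0.065·312.8889 = 99.3378.
Competitive Q* = 485.5172, so ΔQ = 172.6283; wedge = 124.3689 − 99.3378 = 25.0311.
Deadweight loss = ½ × 172.6283 × 25.0311 = $2160.54 thousand.

$2160.54 thousand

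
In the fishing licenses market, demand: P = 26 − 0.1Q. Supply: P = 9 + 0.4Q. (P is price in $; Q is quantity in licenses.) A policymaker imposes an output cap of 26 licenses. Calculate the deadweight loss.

$16

Competitive equilibrium: 26 − 0.1Q = 9 + 0.4Q → Q* = 34, P* = 22.6.
At Q = 26: demand price = 26 − 0.1·26 = 23.4; supply price = 9 + 0.4·26 = 19.4.
ΔQ = 34 − 26 = 8; wedge = 23.4 − 19.4 = 4.
DWL = ½ × 8 × 4 = $16.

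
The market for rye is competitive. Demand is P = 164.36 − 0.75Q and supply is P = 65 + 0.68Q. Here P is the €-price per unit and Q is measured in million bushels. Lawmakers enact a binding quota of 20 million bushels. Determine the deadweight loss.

€1750.69 million

Competitive equilibrium: 164.36 − 0.75Q = 65 + 0.68Q → Q* = 69.4825, P* = 112.2481.
At Q = 20: demand price = 164.36 − 0.75·20 = 149.36; supply price = 65 + 0.68·20 = 78.6.
ΔQ = 69.4825 − 20 = 49.4825; wedge = 149.36 − 78.6 = 70.76.
Deadweight loss = ½ × 49.4825 × 70.76 = €1750.69 million.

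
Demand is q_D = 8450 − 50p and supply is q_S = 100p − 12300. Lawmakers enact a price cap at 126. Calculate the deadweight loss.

22816.67

In inverse form: demand p = 169 − 0.02q, supply p = 123 + 0.01q.
Competitive equilibrium: 169 − 0.02q = 123 + 0.01q → q* = 1533.3333, p* = 138.3333.
At the ceiling p = 126, quantity supplied = (126 − 123)/0.01 = 300.
Willingness to pay at q' = 300: 169 − 0.02·300 = 163.
Δq = 1533.3333 − 300 = 1233.3333; wedge = 163 − 126 = 37.
The triangle = ½ × 1233.3333 × 37 = 22816.67.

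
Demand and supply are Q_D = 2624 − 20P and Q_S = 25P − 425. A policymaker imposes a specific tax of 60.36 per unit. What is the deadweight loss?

20240.72

In inverse form: demand P = 131.2 − 0.05Q, supply P = 17 + 0.04Q.
Competitive equilibrium: 131.2 − 0.05Q = 17 + 0.04Q → Q* = 1268.8889, P* = 67.7556.
With the tax, the buyer price exceeds the seller price by 60.36: (131.2 − 0.05Q) − (17 + 0.04Q) = 60.36 → Q' = 598.2222.
ΔQ = 1268.8889 − 598.2222 = 670.6667; the wedge equals the tax, 60.36.
The triangle = ½ × 670.6667 × 60.36 = 20240.72.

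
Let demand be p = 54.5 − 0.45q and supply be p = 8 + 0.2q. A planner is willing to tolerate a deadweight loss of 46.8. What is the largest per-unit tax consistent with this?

Competitive equilibrium: 54.5 − 0.45q = 8 + 0.2q → q* = 71.5385, p* = 22.3077.
A tax t gives Δq = t/0.65 and wedge t, so DWL = t²/1.3.
t²/1.3 = 46.8 → t² = 60.84 → t = 7.8.

7.8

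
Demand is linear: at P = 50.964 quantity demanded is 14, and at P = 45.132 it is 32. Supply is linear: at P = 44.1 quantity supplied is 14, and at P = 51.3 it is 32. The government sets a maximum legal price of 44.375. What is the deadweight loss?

27.99

Demand slope = (45.132 − 50.964)/(32 − 14) = −0.324, so P = 55.5 − 0.324Q.
Supply slope = (51.3 − 44.1)/(32 − 14) = 0.4, so P = 38.5 + 0.4Q.
Competitive equilibrium: 55.5 − 0.324Q = 38.5 + 0.4Q → Q* = 23.4807, P* = 47.8923.
At the ceiling P = 44.375, quantity supplied = (44.375 − 38.5)/0.4 = 14.6875.
Willingness to pay at Q' = 14.6875: 55.5 − 0.324·14.6875 = 50.7413.
ΔQ = 23.4807 − 14.6875 = 8.7932; wedge = 50.7413 − 44.375 = 6.3663.
Deadweight loss = ½ × 8.7932 × 6.3663 = 27.99.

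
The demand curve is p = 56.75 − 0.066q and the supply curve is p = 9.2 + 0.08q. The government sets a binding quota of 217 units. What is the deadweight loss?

862.31

Competitive equilibrium: 56.75 − 0.066q = 9.2 + 0.08q → q* = 325.6849, p* = 35.2548.
At q = 217: demand price = 56.75 − 0.066·217 = 42.428; supply price = 9.2 + 0.08·217 = 26.56.
Δq = 325.6849 − 217 = 108.6849; wedge = 42.428 − 26.56 = 15.868.
Welfare loss = ½ × 108.6849 × 15.868 = 862.31.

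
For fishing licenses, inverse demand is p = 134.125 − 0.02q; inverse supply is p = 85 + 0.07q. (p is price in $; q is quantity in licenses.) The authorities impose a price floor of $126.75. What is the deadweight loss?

Competitive equilibrium: 134.125 − 0.02q = 85 + 0.07q → q* = 545.8333, p* = 123.2083.
At the floor p = 126.75, quantity demanded = (134.125 − 126.75)/0.02 = 368.75.
Sellers' marginal cost at q' = 368.75: 85 + 0.07·368.75 = 110.8125.
Δq = 545.8333 − 368.75 = 177.0833; wedge = 126.75 − 110.8125 = 15.9375.
Welfare loss = ½ × 177.0833 × 15.9375 = $1411.13.

$1411.13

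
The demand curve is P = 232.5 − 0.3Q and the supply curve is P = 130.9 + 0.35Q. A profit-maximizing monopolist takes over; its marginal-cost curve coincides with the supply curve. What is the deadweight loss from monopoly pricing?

791.84

Competitive equilibrium: 232.5 − 0.3Q = 130.9 + 0.35Q → Q* = 156.3077, P* = 185.6077.
Marginal revenue: MR = 232.5 − 0.6Q. Set MR = MC: 232.5 − 0.6Q = 130.9 + 0.35Q → Q_m = 106.9474.
Price P_m = 232.5 − 0.3·106.9474 = 200.4158; MC(Q_m) = 130.9 + 0.35·106.9474 = 168.3316.
Competitive Q* = 156.3077, so ΔQ = 49.3603; wedge = 200.4158 − 168.3316 = 32.0842.
The triangle = ½ × 49.3603 × 32.0842 = 791.84.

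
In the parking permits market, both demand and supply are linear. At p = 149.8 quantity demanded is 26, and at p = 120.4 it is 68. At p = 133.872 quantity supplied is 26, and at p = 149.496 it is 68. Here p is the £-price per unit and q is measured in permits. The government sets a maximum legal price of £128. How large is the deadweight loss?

Demand slope = (120.4 − 149.8)/(68 − 26) = −0.7, so p = 168 − 0.7q.
Supply slope = (149.496 − 133.872)/(68 − 26) = 0.372, so p = 124.2 + 0.372q.
Competitive equilibrium: 168 − 0.7q = 124.2 + 0.372q → q* = 40.85821, p* = 139.39925.
At the ceiling p = 128, quantity supplied = (128 − 124.2)/0.372 = 10.21505.
Willingness to pay at q' = 10.21505: 168 − 0.7·10.21505 = 160.84947.
Δq = 40.85821 − 10.21505 = 30.64316; wedge = 160.84947 − 128 = 32.84947.
Deadweight loss = ½ × 30.64316 × 32.84947 = £503.31.

£503.31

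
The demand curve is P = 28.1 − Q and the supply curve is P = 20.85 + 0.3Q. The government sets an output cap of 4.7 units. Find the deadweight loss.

0.50

Competitive equilibrium: 28.1 − Q = 20.85 + 0.3Q → Q* = 5.5769, P* = 22.5231.
At Q = 4.7: demand price = 28.1 − 1·4.7 = 23.4; supply price = 20.85 + 0.3·4.7 = 22.26.
ΔQ = 5.5769 − 4.7 = 0.8769; wedge = 23.4 − 22.26 = 1.14.
Deadweight loss = ½ × 0.8769 × 1.14 = 0.50.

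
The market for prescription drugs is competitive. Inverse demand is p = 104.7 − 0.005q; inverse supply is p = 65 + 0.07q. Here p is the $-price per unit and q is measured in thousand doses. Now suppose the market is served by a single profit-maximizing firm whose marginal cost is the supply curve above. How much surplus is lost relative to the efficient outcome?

$41.04 thousand

Competitive equilibrium: 104.7 − 0.005q = 65 + 0.07q → q* = 529.3333, p* = 102.0533.
Marginal revenue: MR = 104.7 − 0.01q. Set MR = MC: 104.7 − 0.01q = 65 + 0.07q → q_m = 496.25.
Price p_m = 104.7 − 0.005·496.25 = 102.2188; MC(q_m) = 65 + 0.07·496.25 = 99.7375.
Competitive q* = 529.3333, so Δq = 33.0833; wedge = 102.2188 − 99.7375 = 2.4813.
The triangle = ½ × 33.0833 × 2.4813 = $41.04 thousand.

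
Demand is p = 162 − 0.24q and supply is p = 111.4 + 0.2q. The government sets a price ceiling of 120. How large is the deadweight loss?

Competitive equilibrium: 162 − 0.24q = 111.4 + 0.2q → q* = 115, p* = 134.4.
At the ceiling p = 120, quantity supplied = (120 − 111.4)/0.2 = 43.
Willingness to pay at q' = 43: 162 − 0.24·43 = 151.68.
Δq = 115 − 43 = 72; wedge = 151.68 − 120 = 31.68.
The triangle = ½ × 72 × 31.68 = 1140.48.

1140.48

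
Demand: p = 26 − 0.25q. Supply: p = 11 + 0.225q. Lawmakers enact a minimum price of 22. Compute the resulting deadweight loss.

57.64

Competitive equilibrium: 26 − 0.25q = 11 + 0.225q → q* = 31.5789, p* = 18.1053.
At the floor p = 22, quantity demanded = (26 − 22)/0.25 = 16.
Sellers' marginal cost at q' = 16: 11 + 0.225·16 = 14.6.
Δq = 31.5789 − 16 = 15.5789; wedge = 22 − 14.6 = 7.4.
The triangle = ½ × 15.5789 × 7.4 = 57.64.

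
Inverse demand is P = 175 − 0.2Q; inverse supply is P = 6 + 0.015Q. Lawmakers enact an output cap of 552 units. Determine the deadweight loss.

5888.61

Competitive equilibrium: 175 − 0.2Q = 6 + 0.015Q → Q* = 786.0465, P* = 17.7907.
At Q = 552: demand price = 175 − 0.2·552 = 64.6; supply price = 6 + 0.015·552 = 14.28.
ΔQ = 786.0465 − 552 = 234.0465; wedge = 64.6 − 14.28 = 50.32.
The triangle = ½ × 234.0465 × 50.32 = 5888.61.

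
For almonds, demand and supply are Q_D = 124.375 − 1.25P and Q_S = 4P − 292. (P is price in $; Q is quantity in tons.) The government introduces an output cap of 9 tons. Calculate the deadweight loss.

$138.43

In inverse form: demand P = 99.5 − 0.8Q, supply P = 73 + 0.25Q.
Competitive equilibrium: 99.5 − 0.8Q = 73 + 0.25Q → Q* = 25.2381, P* = 79.3095.
At Q = 9: demand price = 99.5 − 0.8·9 = 92.3; supply price = 73 + 0.25·9 = 75.25.
ΔQ = 25.2381 − 9 = 16.2381; wedge = 92.3 − 75.25 = 17.05.
DWL = ½ × 16.2381 × 17.05 = $138.43.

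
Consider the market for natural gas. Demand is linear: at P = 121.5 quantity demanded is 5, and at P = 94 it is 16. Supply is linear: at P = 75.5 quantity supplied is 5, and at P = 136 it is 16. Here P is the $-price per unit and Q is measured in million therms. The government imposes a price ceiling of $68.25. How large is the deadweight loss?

$199.84 million

Demand slope = (94 − 121.5)/(16 − 5) = −2.5, so P = 134 − 2.5Q.
Supply slope = (136 − 75.5)/(16 − 5) = 5.5, so P = 48 + 5.5Q.
Competitive equilibrium: 134 − 2.5Q = 48 + 5.5Q → Q* = 10.75, P* = 107.125.
At the ceiling P = 68.25, quantity supplied = (68.25 − 48)/5.5 = 3.6818.
Willingness to pay at Q' = 3.6818: 134 − 2.5·3.6818 = 124.7955.
ΔQ = 10.75 − 3.6818 = 7.0682; wedge = 124.7955 − 68.25 = 56.5455.
Deadweight loss = ½ × 7.0682 × 56.5455 = $199.84 million.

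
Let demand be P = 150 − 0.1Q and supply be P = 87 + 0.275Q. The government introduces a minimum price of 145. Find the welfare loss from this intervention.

Competitive equilibrium: 150 − 0.1Q = 87 + 0.275Q → Q* = 168, P* = 133.2.
At the floor P = 145, quantity demanded = (150 − 145)/0.1 = 50.
Sellers' marginal cost at Q' = 50: 87 + 0.275·50 = 100.75.
ΔQ = 168 − 50 = 118; wedge = 145 − 100.75 = 44.25.
Deadweight loss = ½ × 118 × 44.25 = 2610.75.

2610.75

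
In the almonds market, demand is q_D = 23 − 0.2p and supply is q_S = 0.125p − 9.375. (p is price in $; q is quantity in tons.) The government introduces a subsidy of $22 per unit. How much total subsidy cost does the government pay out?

$104.92

In inverse form: demand p = 115 − 5q, supply p = 75 + 8q.
Competitive equilibrium: 115 − 5q = 75 + 8q → q* = 3.0769, p* = 99.6154.
The subsidy lowers effective supply by 22: p = 53 + 8q.
New quantity: 115 − 5q = 53 + 8q → q' = 4.7692.
Total subsidy cost = 22 × 4.7692 = $104.92.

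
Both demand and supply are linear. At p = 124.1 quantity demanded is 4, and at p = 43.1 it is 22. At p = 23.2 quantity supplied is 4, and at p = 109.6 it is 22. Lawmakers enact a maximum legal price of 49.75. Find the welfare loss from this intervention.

131.52

Demand slope = (43.1 − 124.1)/(22 − 4) = −4.5, so p = 142.1 − 4.5q.
Supply slope = (109.6 − 23.2)/(22 − 4) = 4.8, so p = 4 + 4.8q.
Competitive equilibrium: 142.1 − 4.5q = 4 + 4.8q → q* = 14.8495, p* = 75.2774.
At the ceiling p = 49.75, quantity supplied = (49.75 − 4)/4.8 = 9.5313.
Willingness to pay at q' = 9.5313: 142.1 − 4.5·9.5313 = 99.2092.
Δq = 14.8495 − 9.5313 = 5.3182; wedge = 99.2092 − 49.75 = 49.4592.
DWL = ½ × 5.3182 × 49.4592 = 131.52.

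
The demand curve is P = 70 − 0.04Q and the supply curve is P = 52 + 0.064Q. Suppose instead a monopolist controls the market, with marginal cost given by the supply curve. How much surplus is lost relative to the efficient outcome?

Competitive equilibrium: 70 − 0.04Q = 52 + 0.064Q → Q* = 173.0769, P* = 63.0769.
Marginal revenue: MR = 70 − 0.08Q. Set MR = MC: 70 − 0.08Q = 52 + 0.064Q → Q_m = 125.
Price P_m = 70 − 0.04·125 = 65; MC(Q_m) = 52 + 0.064·125 = 60.
Competitive Q* = 173.0769, so ΔQ = 48.0769; wedge = 65 − 60 = 5.
The triangle = ½ × 48.0769 × 5 = 120.19.

120.19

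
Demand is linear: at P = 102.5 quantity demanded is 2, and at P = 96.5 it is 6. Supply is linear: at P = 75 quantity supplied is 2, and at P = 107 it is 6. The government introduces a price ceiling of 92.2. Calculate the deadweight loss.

Demand slope = (96.5 − 102.5)/(6 − 2) = −1.5, so P = 105.5 − 1.5Q.
Supply slope = (107 − 75)/(6 − 2) = 8, so P = 59 + 8Q.
Competitive equilibrium: 105.5 − 1.5Q = 59 + 8Q → Q* = 4.8947, P* = 98.1579.
At the ceiling P = 92.2, quantity supplied = (92.2 − 59)/8 = 4.15.
Willingness to pay at Q' = 4.15: 105.5 − 1.5·4.15 = 99.275.
ΔQ = 4.8947 − 4.15 = 0.7447; wedge = 99.275 − 92.2 = 7.075.
DWL = ½ × 0.7447 × 7.075 = 2.63.

2.63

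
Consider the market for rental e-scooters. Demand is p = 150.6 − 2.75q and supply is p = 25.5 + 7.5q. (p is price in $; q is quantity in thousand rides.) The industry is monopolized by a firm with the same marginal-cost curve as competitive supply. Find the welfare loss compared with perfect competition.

Competitive equilibrium: 150.6 − 2.75q = 25.5 + 7.5q → q* = 12.2049, p* = 117.0366.
Marginal revenue: MR = 150.6 − 5.5q. Set MR = MC: 150.6 − 5.5q = 25.5 + 7.5q → q_m = 9.6231.
Price p_m = 150.6 − 2.75·9.6231 = 124.1365; MC(q_m) = 25.5 + 7.5·9.6231 = 97.6733.
Competitive q* = 12.2049, so Δq = 2.5818; wedge = 124.1365 − 97.6733 = 26.4632.
Deadweight loss = ½ × 2.5818 × 26.4632 = $34.16 thousand.

$34.16 thousand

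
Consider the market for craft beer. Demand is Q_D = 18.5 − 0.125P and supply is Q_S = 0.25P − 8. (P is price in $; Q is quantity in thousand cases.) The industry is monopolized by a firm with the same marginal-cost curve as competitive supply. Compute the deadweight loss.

$89.71 thousand

In inverse form: demand P = 148 − 8Q, supply P = 32 + 4Q.
Competitive equilibrium: 148 − 8Q = 32 + 4Q → Q* = 9.6667, P* = 70.6667.
Marginal revenue: MR = 148 − 16Q. Set MR = MC: 148 − 16Q = 32 + 4Q → Q_m = 5.8.
Price P_m = 148 − 8·5.8 = 101.6; MC(Q_m) = 32 + 4·5.8 = 55.2.
Competitive Q* = 9.6667, so ΔQ = 3.8667; wedge = 101.6 − 55.2 = 46.4.
DWL = ½ × 3.8667 × 46.4 = $89.71 thousand.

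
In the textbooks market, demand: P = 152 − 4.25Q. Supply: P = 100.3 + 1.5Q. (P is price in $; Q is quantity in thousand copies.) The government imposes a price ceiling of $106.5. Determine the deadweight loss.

$67.85 thousand

Competitive equilibrium: 152 − 4.25Q = 100.3 + 1.5Q → Q* = 8.9913, P* = 113.787.
At the ceiling P = 106.5, quantity supplied = (106.5 − 100.3)/1.5 = 4.1333.
Willingness to pay at Q' = 4.1333: 152 − 4.25·4.1333 = 134.4335.
ΔQ = 8.9913 − 4.1333 = 4.858; wedge = 134.4335 − 106.5 = 27.9335.
DWL = ½ × 4.858 × 27.9335 = $67.85 thousand.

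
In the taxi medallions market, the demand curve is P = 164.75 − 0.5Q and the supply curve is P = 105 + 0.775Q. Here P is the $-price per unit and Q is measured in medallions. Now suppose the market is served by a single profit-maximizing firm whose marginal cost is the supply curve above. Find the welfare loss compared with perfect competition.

$111.09

Competitive equilibrium: 164.75 − 0.5Q = 105 + 0.775Q → Q* = 46.8627, P* = 141.3186.
Marginal revenue: MR = 164.75 − Q. Set MR = MC: 164.75 − Q = 105 + 0.775Q → Q_m = 33.662.
Price P_m = 164.75 − 0.5·33.662 = 147.919; MC(Q_m) = 105 + 0.775·33.662 = 131.0881.
Competitive Q* = 46.8627, so ΔQ = 13.2007; wedge = 147.919 − 131.0881 = 16.8309.
Deadweight loss = ½ × 13.2007 × 16.8309 = $111.09.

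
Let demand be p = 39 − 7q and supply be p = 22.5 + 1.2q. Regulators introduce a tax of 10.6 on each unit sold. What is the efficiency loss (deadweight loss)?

6.85

Competitive equilibrium: 39 − 7q = 22.5 + 1.2q → q* = 2.0122, p* = 24.9146.
With the tax, the buyer price exceeds the seller price by 10.6: (39 − 7q) − (22.5 + 1.2q) = 10.6 → q' = 0.7195.
Δq = 2.0122 − 0.7195 = 1.2927; the wedge equals the tax, 10.6.
The triangle = ½ × 1.2927 × 10.6 = 6.85.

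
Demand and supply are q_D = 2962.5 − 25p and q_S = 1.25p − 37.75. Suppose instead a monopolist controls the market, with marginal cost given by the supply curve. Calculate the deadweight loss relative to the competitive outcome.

In inverse form: demand p = 118.5 − 0.04q, supply p = 30.2 + 0.8q.
Competitive equilibrium: 118.5 − 0.04q = 30.2 + 0.8q → q* = 105.119, p* = 114.2952.
Marginal revenue: MR = 118.5 − 0.08q. Set MR = MC: 118.5 − 0.08q = 30.2 + 0.8q → q_m = 100.3409.
Price p_m = 118.5 − 0.04·100.3409 = 114.4864; MC(q_m) = 30.2 + 0.8·100.3409 = 110.4727.
Competitive q* = 105.119, so Δq = 4.7781; wedge = 114.4864 − 110.4727 = 4.0137.
DWL = ½ × 4.7781 × 4.0137 = 9.59.

9.59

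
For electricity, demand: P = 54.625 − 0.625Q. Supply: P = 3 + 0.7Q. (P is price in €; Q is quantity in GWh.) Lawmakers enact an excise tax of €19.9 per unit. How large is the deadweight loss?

€149.44

Competitive equilibrium: 54.625 − 0.625Q = 3 + 0.7Q → Q* = 38.9623, P* = 30.2736.
With the tax, the buyer price exceeds the seller price by 19.9: (54.625 − 0.625Q) − (3 + 0.7Q) = 19.9 → Q' = 23.9434.
ΔQ = 38.9623 − 23.9434 = 15.0189; the wedge equals the tax, 19.9.
The triangle = ½ × 15.0189 × 19.9 = €149.44.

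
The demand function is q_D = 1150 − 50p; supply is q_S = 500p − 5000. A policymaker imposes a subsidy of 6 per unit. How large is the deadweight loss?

In inverse form: demand p = 23 − 0.02q, supply p = 10 + 0.002q.
Competitive equilibrium: 23 − 0.02q = 10 + 0.002q → q* = 590.9091, p* = 11.1818.
The subsidy lowers effective supply by 6: p = 4 + 0.002q.
New quantity: 23 − 0.02q = 4 + 0.002q → q' = 863.6364.
Overproduction Δq = 863.6364 − 590.9091 = 272.7273; wedge = subsidy = 6.
Deadweight loss = ½ × 272.7273 × 6 = 818.18.

818.18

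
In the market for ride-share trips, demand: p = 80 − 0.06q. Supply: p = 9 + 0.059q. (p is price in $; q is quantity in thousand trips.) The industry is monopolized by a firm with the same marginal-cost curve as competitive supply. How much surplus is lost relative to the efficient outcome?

$2379.78 thousand

Competitive equilibrium: 80 − 0.06q = 9 + 0.059q → q* = 596.6387, p* = 44.2017.
Marginal revenue: MR = 80 − 0.12q. Set MR = MC: 80 − 0.12q = 9 + 0.059q → q_m = 396.648.
Price p_m = 80 − 0.06·396.648 = 56.2011; MC(q_m) = 9 + 0.059·396.648 = 32.4022.
Competitive q* = 596.6387, so Δq = 199.9907; wedge = 56.2011 − 32.4022 = 23.7989.
DWL = ½ × 199.9907 × 23.7989 = $2379.78 thousand.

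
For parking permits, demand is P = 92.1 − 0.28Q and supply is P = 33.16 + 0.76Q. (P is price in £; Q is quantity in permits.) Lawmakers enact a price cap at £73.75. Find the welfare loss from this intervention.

£5.54

Competitive equilibrium: 92.1 − 0.28Q = 33.16 + 0.76Q → Q* = 56.6731, P* = 76.2315.
At the ceiling P = 73.75, quantity supplied = (73.75 − 33.16)/0.76 = 53.4079.
Willingness to pay at Q' = 53.4079: 92.1 − 0.28·53.4079 = 77.1458.
ΔQ = 56.6731 − 53.4079 = 3.2652; wedge = 77.1458 − 73.75 = 3.3958.
Welfare loss = ½ × 3.2652 × 3.3958 = £5.54.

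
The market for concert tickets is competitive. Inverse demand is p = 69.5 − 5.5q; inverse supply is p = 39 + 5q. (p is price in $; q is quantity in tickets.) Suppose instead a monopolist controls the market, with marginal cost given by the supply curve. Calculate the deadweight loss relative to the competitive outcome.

Competitive equilibrium: 69.5 − 5.5q = 39 + 5q → q* = 2.9048, p* = 53.5238.
Marginal revenue: MR = 69.5 − 11q. Set MR = MC: 69.5 − 11q = 39 + 5q → q_m = 1.9063.
Price p_m = 69.5 − 5.5·1.9063 = 59.0154; MC(q_m) = 39 + 5·1.9063 = 48.5315.
Competitive q* = 2.9048, so Δq = 0.9985; wedge = 59.0154 − 48.5315 = 10.4839.
Welfare loss = ½ × 0.9985 × 10.4839 = $5.23.

$5.23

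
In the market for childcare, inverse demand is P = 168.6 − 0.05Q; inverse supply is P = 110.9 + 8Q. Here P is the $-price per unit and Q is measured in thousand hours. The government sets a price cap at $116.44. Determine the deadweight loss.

$168.76 thousand

Competitive equilibrium: 168.6 − 0.05Q = 110.9 + 8Q → Q* = 7.1677, P* = 168.2416.
At the ceiling P = 116.44, quantity supplied = (116.44 − 110.9)/8 = 0.6925.
Willingness to pay at Q' = 0.6925: 168.6 − 0.05·0.6925 = 168.5654.
ΔQ = 7.1677 − 0.6925 = 6.4752; wedge = 168.5654 − 116.44 = 52.1254.
Deadweight loss = ½ × 6.4752 × 52.1254 = $168.76 thousand.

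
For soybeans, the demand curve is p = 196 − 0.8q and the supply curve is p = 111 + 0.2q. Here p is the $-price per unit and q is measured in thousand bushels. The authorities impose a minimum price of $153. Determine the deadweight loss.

$488.28 thousand

Competitive equilibrium: 196 − 0.8q = 111 + 0.2q → q* = 85, p* = 128.
At the floor p = 153, quantity demanded = (196 − 153)/0.8 = 53.75.
Sellers' marginal cost at q' = 53.75: 111 + 0.2·53.75 = 121.75.
Δq = 85 − 53.75 = 31.25; wedge = 153 − 121.75 = 31.25.
Deadweight loss = ½ × 31.25 × 31.25 = $488.28 thousand.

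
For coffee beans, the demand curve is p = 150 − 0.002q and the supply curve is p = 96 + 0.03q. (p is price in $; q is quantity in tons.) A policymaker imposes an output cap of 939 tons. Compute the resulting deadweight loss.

$8964.036

Competitive equilibrium: 150 − 0.002q = 96 + 0.03q → q* = 1687.5, p* = 146.625.
At q = 939: demand price = 150 − 0.002·939 = 148.122; supply price = 96 + 0.03·939 = 124.17.
Δq = 1687.5 − 939 = 748.5; wedge = 148.122 − 124.17 = 23.952.
DWL = ½ × 748.5 × 23.952 = $8964.036.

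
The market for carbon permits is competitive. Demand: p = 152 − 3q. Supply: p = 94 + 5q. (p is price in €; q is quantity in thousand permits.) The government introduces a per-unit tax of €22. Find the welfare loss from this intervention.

€30.25 thousand

Competitive equilibrium: 152 − 3q = 94 + 5q → q* = 7.25, p* = 130.25.
With the tax, the buyer price exceeds the seller price by 22: (152 − 3q) − (94 + 5q) = 22 → q' = 4.5.
Δq = 7.25 − 4.5 = 2.75; the wedge equals the tax, 22.
Deadweight loss = ½ × 2.75 × 22 = €30.25 thousand.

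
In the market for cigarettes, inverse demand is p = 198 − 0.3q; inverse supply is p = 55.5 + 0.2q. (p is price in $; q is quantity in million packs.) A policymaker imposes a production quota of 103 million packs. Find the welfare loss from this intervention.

Competitive equilibrium: 198 − 0.3q = 55.5 + 0.2q → q* = 285, p* = 112.5.
At q = 103: demand price = 198 − 0.3·103 = 167.1; supply price = 55.5 + 0.2·103 = 76.1.
Δq = 285 − 103 = 182; wedge = 167.1 − 76.1 = 91.
The triangle = ½ × 182 × 91 = $8281 million.

$8281 million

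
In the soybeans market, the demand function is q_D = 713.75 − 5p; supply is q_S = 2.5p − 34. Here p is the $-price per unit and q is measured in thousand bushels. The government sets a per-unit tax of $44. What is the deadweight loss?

$1613.33 thousand

In inverse form: demand p = 142.75 − 0.2q, supply p = 13.6 + 0.4q.
Competitive equilibrium: 142.75 − 0.2q = 13.6 + 0.4q → q* = 215.25, p* = 99.7.
With the tax, the buyer price exceeds the seller price by 44: (142.75 − 0.2q) − (13.6 + 0.4q) = 44 → q' = 141.9167.
Δq = 215.25 − 141.9167 = 73.3333; the wedge equals the tax, 44.
DWL = ½ × 73.3333 × 44 = $1613.33 thousand.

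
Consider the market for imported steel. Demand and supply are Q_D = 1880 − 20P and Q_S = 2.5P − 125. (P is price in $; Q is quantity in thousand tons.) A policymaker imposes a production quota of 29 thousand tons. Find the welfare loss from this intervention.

$1064.34 thousand

In inverse form: demand P = 94 − 0.05Q, supply P = 50 + 0.4Q.
Competitive equilibrium: 94 − 0.05Q = 50 + 0.4Q → Q* = 97.7778, P* = 89.1111.
At Q = 29: demand price = 94 − 0.05·29 = 92.55; supply price = 50 + 0.4·29 = 61.6.
ΔQ = 97.7778 − 29 = 68.7778; wedge = 92.55 − 61.6 = 30.95.
Welfare loss = ½ × 68.7778 × 30.95 = $1064.34 thousand.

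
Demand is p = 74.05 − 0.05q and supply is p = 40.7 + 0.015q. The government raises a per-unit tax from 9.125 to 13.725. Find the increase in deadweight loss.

Competitive equilibrium: 74.05 − 0.05q = 40.7 + 0.015q → q* = 513.0769, p* = 48.3962.
For a per-unit tax t: Δq = t/0.065, so DWL = ½·t·(t/0.065) = t²/0.13.
At t = 9.125: DWL = 640.505. At t = 13.725: DWL = 1449.043.
Increase = 1449.043 − 640.505 = 808.54.

808.54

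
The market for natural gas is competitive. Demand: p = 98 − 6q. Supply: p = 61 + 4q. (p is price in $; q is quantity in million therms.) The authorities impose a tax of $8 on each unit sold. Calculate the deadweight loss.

Competitive equilibrium: 98 − 6q = 61 + 4q → q* = 3.7, p* = 75.8.
With the tax, the buyer price exceeds the seller price by 8: (98 − 6q) − (61 + 4q) = 8 → q' = 2.9.
Δq = 3.7 − 2.9 = 0.8; the wedge equals the tax, 8.
Deadweight loss = ½ × 0.8 × 8 = $3.20 million.

$3.20 million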